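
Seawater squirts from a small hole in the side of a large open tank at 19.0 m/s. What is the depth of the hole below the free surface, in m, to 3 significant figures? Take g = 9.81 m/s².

Inverting v = √(2gh) gives h = v² / 2g.
h = 19.0²/(2·9.81) = 361/19.62 = 18.4 m.

18.4 m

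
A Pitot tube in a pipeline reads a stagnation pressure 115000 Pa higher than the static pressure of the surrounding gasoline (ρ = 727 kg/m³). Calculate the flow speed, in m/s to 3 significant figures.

v ≈ 17.8 m/s

Bernoulli between the free stream and the stagnation point: ½ρv² = P_stag − P_static.
v = √(2ΔP/ρ) = √(2·115000/727) = 17.8 m/s.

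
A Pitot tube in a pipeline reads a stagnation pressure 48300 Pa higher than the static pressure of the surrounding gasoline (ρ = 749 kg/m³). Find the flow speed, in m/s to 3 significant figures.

At the stagnation point the flow is brought to rest, so Bernoulli gives P_stag − P_static = ½ρv².
v = √(2ΔP/ρ) = √(2·48300/749) = 11.4 m/s.

11.4 m/s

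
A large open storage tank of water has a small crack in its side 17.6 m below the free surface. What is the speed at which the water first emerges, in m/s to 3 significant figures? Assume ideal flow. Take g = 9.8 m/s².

Bernoulli from surface to hole (P equal, v_surface ≈ 0): v = √(2gh) = √(2×9.8×17.6) = 18.6 m/s.

v ≈ 18.6 m/s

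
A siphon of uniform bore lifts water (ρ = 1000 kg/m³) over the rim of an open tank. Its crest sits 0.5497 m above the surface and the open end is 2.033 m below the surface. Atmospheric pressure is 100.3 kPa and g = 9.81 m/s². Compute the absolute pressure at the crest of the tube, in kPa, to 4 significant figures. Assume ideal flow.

From the surface to the outlet (both open to atmosphere, surface at rest): v = √(2g·h_out) = √(2·9.81·2.033) = 6.316 m/s.
The bore is uniform, so the speed at the crest is the same v. Bernoulli surface→crest: P_atm = P_top + ½ρv² + ρg·h_top.
P_top = 100300 − ½·1000·6.316² − 1000·9.81·0.5497 = 74960 Pa.

P_top = 74.96 kPa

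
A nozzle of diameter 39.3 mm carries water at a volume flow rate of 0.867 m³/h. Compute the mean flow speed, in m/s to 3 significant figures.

v ≈ 0.199 m/s

Q = 0.867 m³/h = 0.000241 m³/s.
v = Q/A = 0.000241 / 0.00121 = 0.199 m/s.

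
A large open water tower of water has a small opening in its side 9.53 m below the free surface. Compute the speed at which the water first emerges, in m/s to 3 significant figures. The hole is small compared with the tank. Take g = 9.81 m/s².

The surface is effectively still and both ends are open, so ½v² = gh and v = √(2·9.81·9.53) = 13.7 m/s.

v ≈ 13.7 m/s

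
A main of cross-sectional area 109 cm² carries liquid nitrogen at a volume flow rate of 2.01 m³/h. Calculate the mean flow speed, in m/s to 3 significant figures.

Q = 2.01 m³/h = 0.000558 m³/s.
v = Q/A = 0.000558 / 0.0109 = 0.0512 m/s.

v = 0.0512 m/s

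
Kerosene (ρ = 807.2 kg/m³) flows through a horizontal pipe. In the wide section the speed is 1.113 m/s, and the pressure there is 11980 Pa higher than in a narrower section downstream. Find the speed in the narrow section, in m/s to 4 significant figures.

v₂ ≈ 5.561 m/s

Along the level pipe P + ½ρv² is conserved, hence v₂² = v₁² + 2(P₁ − P₂)/ρ.
v₂ = √(1.113² + 2·11980/807.2) = √(1.239 + 29.68) = 5.561 m/s.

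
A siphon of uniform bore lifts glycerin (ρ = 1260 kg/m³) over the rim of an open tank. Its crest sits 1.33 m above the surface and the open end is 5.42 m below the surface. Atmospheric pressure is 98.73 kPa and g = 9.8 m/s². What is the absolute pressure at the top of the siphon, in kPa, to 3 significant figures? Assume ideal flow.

P_top ≈ 15.4 kPa

Bernoulli surface→outlet gives ½v² = g·h_out, so v = √(2·9.8·5.42) = 10.3 m/s.
Continuity keeps v the same throughout the tube; from surface to crest, P_atm + 0 = P_top + ½ρv² + ρg·h_top.
P_top = 98730 − ½·1260·10.3² − 1260·9.8·1.33 = 15400 Pa.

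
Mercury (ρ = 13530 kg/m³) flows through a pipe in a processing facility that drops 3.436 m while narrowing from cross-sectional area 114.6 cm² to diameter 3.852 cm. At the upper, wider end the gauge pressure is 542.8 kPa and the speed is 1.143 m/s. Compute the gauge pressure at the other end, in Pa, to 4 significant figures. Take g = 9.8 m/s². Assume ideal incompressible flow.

152500 Pa

The volume flow rate is constant, so v₂ = (A₁/A₂)v₁ = (114.6/11.65)·1.143 = 11.24 m/s.
Applying Bernoulli between the two ends and solving for P₂: P₂ = P₁ + ½ρ(v₁² − v₂²) − ρgΔh.
P₂ = 542800 + ½·13530·(1.143² − 11.24²) − 13530·9.8·(−3.436) = 542800 + (-845800) − (-455600) = 152500 Pa.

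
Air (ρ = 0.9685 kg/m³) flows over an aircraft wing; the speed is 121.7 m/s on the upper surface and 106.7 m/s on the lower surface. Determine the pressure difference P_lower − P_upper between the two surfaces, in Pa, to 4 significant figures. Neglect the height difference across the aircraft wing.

The pressure is lower where the speed is higher: ΔP = ½ρ(v_up² − v_low²).
ΔP = ½·0.9685·(121.7² − 106.7²) = 1659 Pa.

ΔP ≈ 1659 Pa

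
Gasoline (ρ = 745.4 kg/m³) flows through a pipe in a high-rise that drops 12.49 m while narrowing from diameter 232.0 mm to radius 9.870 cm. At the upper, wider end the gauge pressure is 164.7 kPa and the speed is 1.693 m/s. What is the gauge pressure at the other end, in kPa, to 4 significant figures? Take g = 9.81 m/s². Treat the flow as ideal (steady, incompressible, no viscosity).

Continuity gives A₁v₁ = A₂v₂, so v₂ = (422.7 cm²)/(306.0 cm²) × 1.693 m/s = 2.339 m/s.
Applying Bernoulli between the two ends and solving for P₂: P₂ = P₁ + ½ρ(v₁² − v₂²) − ρgΔh.
P₂ = 164700 + ½·745.4·(1.693² − 2.339²) − 745.4·9.81·(−12.49) = 164700 + (-969.9) − (-91330) = 255100 Pa.

P₂ ≈ 255.1 kPa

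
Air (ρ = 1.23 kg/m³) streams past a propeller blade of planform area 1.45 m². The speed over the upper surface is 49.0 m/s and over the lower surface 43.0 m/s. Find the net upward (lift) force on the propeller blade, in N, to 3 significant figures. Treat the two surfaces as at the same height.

The faster flow above has the lower pressure; Bernoulli (same height) gives ΔP = ½ρ(v_up² − v_low²).
ΔP = ½·1.23·(49.0² − 43.0²) = 339 Pa.
Lift = ΔP · A = 339 × 1.45 = 492 N.

F ≈ 492 N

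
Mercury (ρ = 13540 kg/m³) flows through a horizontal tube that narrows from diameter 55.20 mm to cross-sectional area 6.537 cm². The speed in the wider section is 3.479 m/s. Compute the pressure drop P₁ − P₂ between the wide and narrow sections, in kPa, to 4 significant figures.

The volume flow rate is constant, so v₂ = (A₁/A₂)v₁ = (23.93/6.537)·3.479 = 12.74 m/s.
Bernoulli (h₁ = h₂): P₁ − P₂ = ½ρ(v₂² − v₁²).
P₁ − P₂ = ½·13540·(12.74² − 3.479²) = ½·13540·150.1 = 1016000 Pa.

ΔP ≈ 1016 kPa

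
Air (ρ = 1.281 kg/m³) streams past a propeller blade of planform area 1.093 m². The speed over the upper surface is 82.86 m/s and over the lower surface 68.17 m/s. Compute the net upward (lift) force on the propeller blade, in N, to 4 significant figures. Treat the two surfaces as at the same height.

F = 1553 N

With equal heights on the two surfaces, Bernoulli gives P_lower − P_upper = ½ρ(v_upper² − v_lower²).
ΔP = ½·1.281·(82.86² − 68.17²) = 1421 Pa.
Lift = ΔP · A = 1421 × 1.093 = 1553 N.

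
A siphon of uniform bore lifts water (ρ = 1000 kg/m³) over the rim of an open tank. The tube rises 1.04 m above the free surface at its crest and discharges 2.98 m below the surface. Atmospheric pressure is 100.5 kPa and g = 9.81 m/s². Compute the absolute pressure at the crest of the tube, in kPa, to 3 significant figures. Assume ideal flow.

From the surface to the outlet (both open to atmosphere, surface at rest): v = √(2g·h_out) = √(2·9.81·2.98) = 7.65 m/s.
With constant cross-section the crest speed equals v; applying Bernoulli from the surface up to the crest, P_top = P_atm − ½ρv² − ρg·h_top.
P_top = 100500 − ½·1000·7.65² − 1000·9.81·1.04 = 61100 Pa.

P_top = 61.1 kPa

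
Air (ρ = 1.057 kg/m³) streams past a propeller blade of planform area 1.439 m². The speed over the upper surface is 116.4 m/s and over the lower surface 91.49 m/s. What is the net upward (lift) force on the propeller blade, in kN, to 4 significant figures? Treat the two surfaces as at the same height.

F = 3.938 kN

From P + ½ρv² = const at equal height, P_low − P_up = ½ρ(v_up² − v_low²).
ΔP = ½·1.057·(116.4² − 91.49²) = 2737 Pa.
Lift = ΔP · A = 2737 × 1.439 = 3938 N.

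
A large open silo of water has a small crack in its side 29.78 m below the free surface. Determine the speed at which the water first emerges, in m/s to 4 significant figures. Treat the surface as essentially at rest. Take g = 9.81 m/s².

The surface is effectively still and both ends are open, so ½v² = gh and v = √(2·9.81·29.78) = 24.17 m/s.

v ≈ 24.17 m/s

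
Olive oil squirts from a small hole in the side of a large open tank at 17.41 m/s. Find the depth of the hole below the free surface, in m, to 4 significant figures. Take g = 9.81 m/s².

h ≈ 15.45 m

Inverting v = √(2gh) gives h = v² / 2g.
h = 17.41²/(2·9.81) = 303.1/19.62 = 15.45 m.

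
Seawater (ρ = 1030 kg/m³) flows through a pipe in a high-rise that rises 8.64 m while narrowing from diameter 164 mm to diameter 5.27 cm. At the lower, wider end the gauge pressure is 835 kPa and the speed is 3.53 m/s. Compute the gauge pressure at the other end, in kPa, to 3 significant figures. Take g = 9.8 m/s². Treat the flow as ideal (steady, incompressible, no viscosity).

By continuity, v₂ = v₁·A₁/A₂ = 3.53·(211/21.8) = 34.2 m/s.
Applying Bernoulli between the two ends and solving for P₂: P₂ = P₁ + ½ρ(v₁² − v₂²) − ρgΔh.
P₂ = 835000 + ½·1030·(3.53² − 34.2²) − 1030·9.8·(+8.64) = 835000 + (-595000) − (87200) = 152000 Pa.

152 kPa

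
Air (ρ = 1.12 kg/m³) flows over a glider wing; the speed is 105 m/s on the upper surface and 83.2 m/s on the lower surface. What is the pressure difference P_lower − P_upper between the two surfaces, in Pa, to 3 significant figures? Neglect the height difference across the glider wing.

With negligible Δh, P + ½ρv² is constant, so P_low − P_up = ½ρ(v_up² − v_low²).
ΔP = ½·1.12·(105² − 83.2²) = 2300 Pa.

ΔP ≈ 2300 Pa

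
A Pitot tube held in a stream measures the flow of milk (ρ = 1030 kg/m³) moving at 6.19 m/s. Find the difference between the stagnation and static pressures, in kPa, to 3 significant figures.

ΔP ≈ 19.7 kPa

The dynamic pressure equals the rise in static pressure at the stagnation point: ΔP = ½ρv².
ΔP = ½·1030·6.19² = 19700 Pa.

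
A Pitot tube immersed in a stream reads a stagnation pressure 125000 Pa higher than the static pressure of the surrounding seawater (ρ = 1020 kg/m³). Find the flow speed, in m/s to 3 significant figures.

The dynamic pressure equals the rise in static pressure at the stagnation point: ΔP = ½ρv².
v = √(2ΔP/ρ) = √(2·125000/1020) = 15.7 m/s.

15.7 m/s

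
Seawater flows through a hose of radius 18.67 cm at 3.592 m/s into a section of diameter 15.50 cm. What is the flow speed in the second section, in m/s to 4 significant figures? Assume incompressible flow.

v₂ ≈ 20.85 m/s

By continuity, v₂ = v₁·A₁/A₂ = 3.592·(1095/188.7) = 20.85 m/s.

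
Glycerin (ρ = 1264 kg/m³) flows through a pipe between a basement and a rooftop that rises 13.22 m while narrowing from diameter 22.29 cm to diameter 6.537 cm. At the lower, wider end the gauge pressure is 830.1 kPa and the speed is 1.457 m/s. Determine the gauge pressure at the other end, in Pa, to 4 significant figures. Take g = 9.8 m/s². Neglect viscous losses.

486300 Pa

By continuity, v₂ = v₁·A₁/A₂ = 1.457·(390.2/33.56) = 16.94 m/s.
Applying Bernoulli between the two ends and solving for P₂: P₂ = P₁ + ½ρ(v₁² − v₂²) − ρgΔh.
P₂ = 830100 + ½·1264·(1.457² − 16.94²) − 1264·9.8·(+13.22) = 830100 + (-180000) − (163800) = 486300 Pa.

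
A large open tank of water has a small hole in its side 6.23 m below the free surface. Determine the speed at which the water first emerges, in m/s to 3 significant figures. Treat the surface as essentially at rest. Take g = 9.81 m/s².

Torricelli's result v = √(2gh) gives v = √(2·9.81·6.23) = 11.1 m/s.

v ≈ 11.1 m/s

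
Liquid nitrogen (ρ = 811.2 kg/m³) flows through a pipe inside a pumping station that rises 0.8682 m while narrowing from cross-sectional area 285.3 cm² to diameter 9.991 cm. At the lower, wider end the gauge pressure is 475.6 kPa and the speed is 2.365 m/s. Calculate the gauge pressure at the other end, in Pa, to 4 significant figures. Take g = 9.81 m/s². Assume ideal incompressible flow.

440900 Pa

Continuity gives A₁v₁ = A₂v₂, so v₂ = (285.3 cm²)/(78.40 cm²) × 2.365 m/s = 8.606 m/s.
Applying Bernoulli between the two ends and solving for P₂: P₂ = P₁ + ½ρ(v₁² − v₂²) − ρgΔh.
P₂ = 475600 + ½·811.2·(2.365² − 8.606²) − 811.2·9.81·(+0.8682) = 475600 + (-27770) − (6909) = 440900 Pa.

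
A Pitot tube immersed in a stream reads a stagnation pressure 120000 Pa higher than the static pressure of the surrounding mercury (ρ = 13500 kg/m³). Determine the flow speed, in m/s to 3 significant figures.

4.22 m/s

At the stagnation point the flow is brought to rest, so Bernoulli gives P_stag − P_static = ½ρv².
v = √(2ΔP/ρ) = √(2·120000/13500) = 4.22 m/s.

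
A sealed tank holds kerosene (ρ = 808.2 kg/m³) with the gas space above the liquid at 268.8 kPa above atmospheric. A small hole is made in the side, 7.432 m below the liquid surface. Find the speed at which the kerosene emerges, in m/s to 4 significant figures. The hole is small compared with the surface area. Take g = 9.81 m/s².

Take point 1 at the surface (v₁ ≈ 0) and point 2 at the hole (at atmospheric pressure). Bernoulli: P₁ + ρg h = P_atm + ½ρv₂².
With P₁ − P_atm = 268800 Pa, v₂ = √(2gh + 2ΔP/ρ) = √(2·9.81·7.432 + 2·268800/808.2) = 28.48 m/s.

v = 28.48 m/s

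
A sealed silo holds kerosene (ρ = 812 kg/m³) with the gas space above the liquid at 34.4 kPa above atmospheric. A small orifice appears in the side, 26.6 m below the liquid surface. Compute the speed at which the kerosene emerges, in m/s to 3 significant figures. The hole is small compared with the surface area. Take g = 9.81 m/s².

v ≈ 24.6 m/s

Take point 1 at the surface (v₁ ≈ 0) and point 2 at the hole (at atmospheric pressure). Bernoulli: P₁ + ρg h = P_atm + ½ρv₂².
With P₁ − P_atm = 34400 Pa, v₂ = √(2gh + 2ΔP/ρ) = √(2·9.81·26.6 + 2·34400/812) = 24.6 m/s.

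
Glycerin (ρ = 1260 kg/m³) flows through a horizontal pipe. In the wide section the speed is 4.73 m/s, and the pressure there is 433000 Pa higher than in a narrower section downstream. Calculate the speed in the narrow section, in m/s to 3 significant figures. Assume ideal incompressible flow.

v₂ ≈ 26.6 m/s

Along the level pipe P + ½ρv² is conserved, hence v₂² = v₁² + 2(P₁ − P₂)/ρ.
v₂ = √(4.73² + 2·433000/1260) = √(22.4 + 687) = 26.6 m/s.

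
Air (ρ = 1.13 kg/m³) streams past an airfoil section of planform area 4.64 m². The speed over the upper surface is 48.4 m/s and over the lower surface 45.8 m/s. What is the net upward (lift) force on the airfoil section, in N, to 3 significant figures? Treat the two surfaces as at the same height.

The faster flow above has the lower pressure; Bernoulli (same height) gives ΔP = ½ρ(v_up² − v_low²).
ΔP = ½·1.13·(48.4² − 45.8²) = 138 Pa.
Lift = ΔP · A = 138 × 4.64 = 642 N.

F = 642 N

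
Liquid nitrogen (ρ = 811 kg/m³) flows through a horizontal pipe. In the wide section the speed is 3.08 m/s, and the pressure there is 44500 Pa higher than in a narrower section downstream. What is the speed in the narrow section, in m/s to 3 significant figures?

10.9 m/s

Along the level pipe P + ½ρv² is conserved, hence v₂² = v₁² + 2(P₁ − P₂)/ρ.
v₂ = √(3.08² + 2·44500/811) = √(9.49 + 110) = 10.9 m/s.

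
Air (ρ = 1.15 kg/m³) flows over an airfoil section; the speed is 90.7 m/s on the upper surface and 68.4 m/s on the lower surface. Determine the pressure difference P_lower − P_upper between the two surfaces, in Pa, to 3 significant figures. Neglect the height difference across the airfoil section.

With negligible Δh, P + ½ρv² is constant, so P_low − P_up = ½ρ(v_up² − v_low²).
ΔP = ½·1.15·(90.7² − 68.4²) = 2040 Pa.

ΔP ≈ 2040 Pa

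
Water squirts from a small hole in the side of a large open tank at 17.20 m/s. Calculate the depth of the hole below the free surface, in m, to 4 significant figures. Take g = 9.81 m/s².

h ≈ 15.08 m

For a small hole in a large open tank, ½v² = gh, giving h = v²/(2g).
h = 17.20²/(2·9.81) = 295.8/19.62 = 15.08 m.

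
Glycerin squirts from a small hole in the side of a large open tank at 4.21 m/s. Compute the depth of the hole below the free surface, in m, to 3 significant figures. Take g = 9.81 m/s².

h = 0.903 m

Torricelli: v = √(2gh), so h = v²/(2g).
h = 4.21²/(2·9.81) = 17.7/19.62 = 0.903 m.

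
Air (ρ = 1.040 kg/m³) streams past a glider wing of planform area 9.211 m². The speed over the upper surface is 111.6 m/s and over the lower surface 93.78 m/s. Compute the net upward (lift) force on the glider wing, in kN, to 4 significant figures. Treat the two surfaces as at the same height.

With equal heights on the two surfaces, Bernoulli gives P_lower − P_upper = ½ρ(v_upper² − v_lower²).
ΔP = ½·1.040·(111.6² − 93.78²) = 1903 Pa.
Lift = ΔP · A = 1903 × 9.211 = 17530 N.

F ≈ 17.53 kN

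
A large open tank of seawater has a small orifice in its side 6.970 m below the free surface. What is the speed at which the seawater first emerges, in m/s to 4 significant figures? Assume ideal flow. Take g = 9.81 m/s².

v ≈ 11.69 m/s

The surface is effectively still and both ends are open, so ½v² = gh and v = √(2·9.81·6.970) = 11.69 m/s.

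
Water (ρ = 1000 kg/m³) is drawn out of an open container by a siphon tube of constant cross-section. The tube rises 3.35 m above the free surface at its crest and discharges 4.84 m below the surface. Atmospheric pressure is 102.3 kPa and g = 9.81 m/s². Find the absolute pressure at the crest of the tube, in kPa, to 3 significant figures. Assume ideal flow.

Bernoulli surface→outlet gives ½v² = g·h_out, so v = √(2·9.81·4.84) = 9.74 m/s.
The bore is uniform, so the speed at the crest is the same v. Bernoulli surface→crest: P_atm = P_top + ½ρv² + ρg·h_top.
P_top = 102300 − ½·1000·9.74² − 1000·9.81·3.35 = 22000 Pa.

P_top ≈ 22.0 kPa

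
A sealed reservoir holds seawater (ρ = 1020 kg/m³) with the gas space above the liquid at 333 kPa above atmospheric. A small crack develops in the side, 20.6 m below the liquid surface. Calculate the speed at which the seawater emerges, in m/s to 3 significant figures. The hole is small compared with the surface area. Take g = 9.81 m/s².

v = 32.5 m/s

Take point 1 at the surface (v₁ ≈ 0) and point 2 at the hole (at atmospheric pressure). Bernoulli: P₁ + ρg h = P_atm + ½ρv₂².
With P₁ − P_atm = 333000 Pa, v₂ = √(2gh + 2ΔP/ρ) = √(2·9.81·20.6 + 2·333000/1020) = 32.5 m/s.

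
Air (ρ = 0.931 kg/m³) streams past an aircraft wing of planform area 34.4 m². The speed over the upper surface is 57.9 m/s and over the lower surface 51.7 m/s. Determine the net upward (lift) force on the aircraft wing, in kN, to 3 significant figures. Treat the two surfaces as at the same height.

F ≈ 10.9 kN

With equal heights on the two surfaces, Bernoulli gives P_lower − P_upper = ½ρ(v_upper² − v_lower²).
ΔP = ½·0.931·(57.9² − 51.7²) = 316 Pa.
Lift = ΔP · A = 316 × 34.4 = 10900 N.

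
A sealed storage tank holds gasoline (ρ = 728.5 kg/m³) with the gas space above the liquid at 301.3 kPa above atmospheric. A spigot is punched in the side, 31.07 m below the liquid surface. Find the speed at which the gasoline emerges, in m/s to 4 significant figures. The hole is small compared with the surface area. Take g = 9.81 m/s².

Take point 1 at the surface (v₁ ≈ 0) and point 2 at the hole (at atmospheric pressure). Bernoulli: P₁ + ρg h = P_atm + ½ρv₂².
With P₁ − P_atm = 301300 Pa, v₂ = √(2gh + 2ΔP/ρ) = √(2·9.81·31.07 + 2·301300/728.5) = 37.90 m/s.

v ≈ 37.90 m/s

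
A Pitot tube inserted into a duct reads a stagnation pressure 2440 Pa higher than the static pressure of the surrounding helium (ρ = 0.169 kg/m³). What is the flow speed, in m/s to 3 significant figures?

At the stagnation point the flow is brought to rest, so Bernoulli gives P_stag − P_static = ½ρv².
v = √(2ΔP/ρ) = √(2·2440/0.169) = 170 m/s.

v ≈ 170 m/s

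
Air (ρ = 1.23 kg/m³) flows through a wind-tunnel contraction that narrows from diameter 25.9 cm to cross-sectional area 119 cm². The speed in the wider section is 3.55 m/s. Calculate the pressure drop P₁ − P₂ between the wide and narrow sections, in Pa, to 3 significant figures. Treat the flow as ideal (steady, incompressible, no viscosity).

144 Pa

The volume flow rate is constant, so v₂ = (A₁/A₂)v₁ = (527/119)·3.55 = 15.7 m/s.
The pipe is horizontal, so Bernoulli reduces to P₁ + ½ρv₁² = P₂ + ½ρv₂².
P₁ − P₂ = ½·1.23·(15.7² − 3.55²) = ½·1.23·234 = 144 Pa.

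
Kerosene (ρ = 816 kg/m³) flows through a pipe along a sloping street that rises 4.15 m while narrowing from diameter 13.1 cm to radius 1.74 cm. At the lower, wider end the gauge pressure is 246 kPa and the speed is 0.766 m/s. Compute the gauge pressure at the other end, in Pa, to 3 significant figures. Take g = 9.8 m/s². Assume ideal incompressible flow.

The volume flow rate is constant, so v₂ = (A₁/A₂)v₁ = (135/9.51)·0.766 = 10.9 m/s.
Bernoulli: P₁ + ½ρv₁² + ρg h₁ = P₂ + ½ρv₂² + ρg h₂, so P₂ = P₁ + ½ρ(v₁² − v₂²) − ρg(h₂ − h₁).
P₂ = 246000 + ½·816·(0.766² − 10.9²) − 816·9.8·(+4.15) = 246000 + (-47800) − (33200) = 165000 Pa.

P₂ ≈ 165000 Pa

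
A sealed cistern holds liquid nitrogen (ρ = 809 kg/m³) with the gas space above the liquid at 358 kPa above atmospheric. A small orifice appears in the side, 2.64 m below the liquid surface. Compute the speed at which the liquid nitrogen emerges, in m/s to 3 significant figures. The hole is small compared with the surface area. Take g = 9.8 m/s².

v = 30.6 m/s

Take point 1 at the surface (v₁ ≈ 0) and point 2 at the hole (at atmospheric pressure). Bernoulli: P₁ + ρg h = P_atm + ½ρv₂².
With P₁ − P_atm = 358000 Pa, v₂ = √(2gh + 2ΔP/ρ) = √(2·9.8·2.64 + 2·358000/809) = 30.6 m/s.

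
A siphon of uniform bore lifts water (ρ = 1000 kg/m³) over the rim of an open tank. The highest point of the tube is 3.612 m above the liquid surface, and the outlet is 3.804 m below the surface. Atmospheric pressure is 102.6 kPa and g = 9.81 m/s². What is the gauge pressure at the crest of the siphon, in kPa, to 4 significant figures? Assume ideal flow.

The outlet speed comes from Torricelli: v = √(2g·3.804) = 8.639 m/s.
With constant cross-section the crest speed equals v; applying Bernoulli from the surface up to the crest, P_top = P_atm − ½ρv² − ρg·h_top.
P_top = 102600 − ½·1000·8.639² − 1000·9.81·3.612 = 29850 Pa. So P_gauge = P_top − P_atm = -72750 Pa.

-72.75 kPa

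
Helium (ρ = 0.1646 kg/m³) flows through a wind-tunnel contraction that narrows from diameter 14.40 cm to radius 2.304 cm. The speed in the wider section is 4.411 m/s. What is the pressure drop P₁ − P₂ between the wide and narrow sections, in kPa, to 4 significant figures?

ΔP ≈ 0.1511 kPa

By continuity, v₂ = v₁·A₁/A₂ = 4.411·(162.9/16.68) = 43.08 m/s.
Along the horizontal streamline, P + ½ρv² is constant.
P₁ − P₂ = ½·0.1646·(43.08² − 4.411²) = ½·0.1646·1836 = 151.1 Pa.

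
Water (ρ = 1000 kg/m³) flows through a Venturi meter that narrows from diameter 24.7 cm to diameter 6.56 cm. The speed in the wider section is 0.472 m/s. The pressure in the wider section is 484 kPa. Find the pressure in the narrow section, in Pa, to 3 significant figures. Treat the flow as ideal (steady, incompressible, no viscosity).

P₂ = 462000 Pa

By continuity, v₂ = v₁·A₁/A₂ = 0.472·(479/33.8) = 6.69 m/s.
With no height change, Bernoulli's equation is P₁ + ½ρv₁² = P₂ + ½ρv₂².
P₂ = P₁ − ½ρ(v₂² − v₁²) = 484000 − ½·1000·(6.69² − 0.472²) = 484000 − 22300 = 462000 Pa.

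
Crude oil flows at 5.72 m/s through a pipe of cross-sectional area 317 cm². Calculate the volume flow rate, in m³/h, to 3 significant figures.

Q ≈ 653 m³/h

Q = A·v = 0.0317 m² × 5.72 m/s = 0.181 m³/s.
Converting: 0.181 m³/s × 3600 = 653 m³/h.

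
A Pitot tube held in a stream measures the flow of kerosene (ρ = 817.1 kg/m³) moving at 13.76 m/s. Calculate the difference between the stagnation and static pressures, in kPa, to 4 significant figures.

The dynamic pressure equals the rise in static pressure at the stagnation point: ΔP = ½ρv².
ΔP = ½·817.1·13.76² = 77350 Pa.

ΔP = 77.35 kPa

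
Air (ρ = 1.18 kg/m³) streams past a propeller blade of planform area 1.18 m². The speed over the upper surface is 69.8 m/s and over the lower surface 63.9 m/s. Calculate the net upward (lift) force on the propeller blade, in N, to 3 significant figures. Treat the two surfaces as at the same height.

F ≈ 549 N

With equal heights on the two surfaces, Bernoulli gives P_lower − P_upper = ½ρ(v_upper² − v_lower²).
ΔP = ½·1.18·(69.8² − 63.9²) = 465 Pa.
Lift = ΔP · A = 465 × 1.18 = 549 N.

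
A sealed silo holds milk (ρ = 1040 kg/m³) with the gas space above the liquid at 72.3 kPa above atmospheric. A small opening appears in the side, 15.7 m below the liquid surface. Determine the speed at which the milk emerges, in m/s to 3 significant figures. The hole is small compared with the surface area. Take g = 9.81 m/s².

v ≈ 21.1 m/s

Take point 1 at the surface (v₁ ≈ 0) and point 2 at the hole (at atmospheric pressure). Bernoulli: P₁ + ρg h = P_atm + ½ρv₂².
With P₁ − P_atm = 72300 Pa, v₂ = √(2gh + 2ΔP/ρ) = √(2·9.81·15.7 + 2·72300/1040) = 21.1 m/s.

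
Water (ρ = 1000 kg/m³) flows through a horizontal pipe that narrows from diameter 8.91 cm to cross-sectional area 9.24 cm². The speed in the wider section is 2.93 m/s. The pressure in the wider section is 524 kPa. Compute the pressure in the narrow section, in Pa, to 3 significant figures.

P₂ ≈ 333000 Pa

By continuity, v₂ = v₁·A₁/A₂ = 2.93·(62.4/9.24) = 19.8 m/s.
With no height change, Bernoulli's equation is P₁ + ½ρv₁² = P₂ + ½ρv₂².
P₂ = P₁ − ½ρ(v₂² − v₁²) = 524000 − ½·1000·(19.8² − 2.93²) = 524000 − 191000 = 333000 Pa.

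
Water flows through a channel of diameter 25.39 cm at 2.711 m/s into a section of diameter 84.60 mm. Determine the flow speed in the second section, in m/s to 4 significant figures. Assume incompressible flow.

v₂ ≈ 24.42 m/s

The volume flow rate is constant, so v₂ = (A₁/A₂)v₁ = (506.3/56.21)·2.711 = 24.42 m/s.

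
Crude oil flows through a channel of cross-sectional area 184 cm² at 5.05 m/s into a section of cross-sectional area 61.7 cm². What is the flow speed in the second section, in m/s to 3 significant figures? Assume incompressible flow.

The volume flow rate is constant, so v₂ = (A₁/A₂)v₁ = (184/61.7)·5.05 = 15.1 m/s.

15.1 m/s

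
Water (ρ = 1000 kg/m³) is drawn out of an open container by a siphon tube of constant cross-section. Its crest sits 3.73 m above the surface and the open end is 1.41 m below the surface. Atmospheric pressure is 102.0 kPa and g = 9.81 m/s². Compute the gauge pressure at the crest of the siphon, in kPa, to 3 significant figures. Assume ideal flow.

P_gauge ≈ -50.4 kPa

From the surface to the outlet (both open to atmosphere, surface at rest): v = √(2g·h_out) = √(2·9.81·1.41) = 5.26 m/s.
With constant cross-section the crest speed equals v; applying Bernoulli from the surface up to the crest, P_top = P_atm − ½ρv² − ρg·h_top.
P_top = 102000 − ½·1000·5.26² − 1000·9.81·3.73 = 51600 Pa. So P_gauge = P_top − P_atm = -50400 Pa.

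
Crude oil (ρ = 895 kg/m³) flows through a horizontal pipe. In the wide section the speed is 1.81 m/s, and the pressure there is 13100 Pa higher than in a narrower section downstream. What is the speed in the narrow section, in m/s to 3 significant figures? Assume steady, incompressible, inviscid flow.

Horizontal Bernoulli: P₁ + ½ρv₁² = P₂ + ½ρv₂², so v₂² = v₁² + 2(P₁ − P₂)/ρ.
v₂ = √(1.81² + 2·13100/895) = √(3.28 + 29.3) = 5.71 m/s.

v₂ ≈ 5.71 m/s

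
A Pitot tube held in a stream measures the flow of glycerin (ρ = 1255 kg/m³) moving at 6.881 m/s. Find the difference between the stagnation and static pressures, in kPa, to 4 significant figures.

ΔP ≈ 29.71 kPa

At the stagnation point the flow is brought to rest, so Bernoulli gives P_stag − P_static = ½ρv².
ΔP = ½·1255·6.881² = 29710 Pa.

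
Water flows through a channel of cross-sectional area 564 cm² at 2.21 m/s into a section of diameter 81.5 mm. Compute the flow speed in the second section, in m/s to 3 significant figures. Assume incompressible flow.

Continuity gives A₁v₁ = A₂v₂, so v₂ = (564 cm²)/(52.2 cm²) × 2.21 m/s = 23.9 m/s.

v₂ = 23.9 m/s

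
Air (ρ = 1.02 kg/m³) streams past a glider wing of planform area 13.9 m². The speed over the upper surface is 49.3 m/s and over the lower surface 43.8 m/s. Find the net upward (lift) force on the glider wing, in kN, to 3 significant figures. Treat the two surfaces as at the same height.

The faster flow above has the lower pressure; Bernoulli (same height) gives ΔP = ½ρ(v_up² − v_low²).
ΔP = ½·1.02·(49.3² − 43.8²) = 261 Pa.
Lift = ΔP · A = 261 × 13.9 = 3630 N.

F ≈ 3.63 kN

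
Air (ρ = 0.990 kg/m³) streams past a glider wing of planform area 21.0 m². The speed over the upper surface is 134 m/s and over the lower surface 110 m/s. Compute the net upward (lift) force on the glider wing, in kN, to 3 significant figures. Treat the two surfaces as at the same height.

60.9 kN

From P + ½ρv² = const at equal height, P_low − P_up = ½ρ(v_up² − v_low²).
ΔP = ½·0.990·(134² − 110²) = 2900 Pa.
Lift = ΔP · A = 2900 × 21.0 = 60900 N.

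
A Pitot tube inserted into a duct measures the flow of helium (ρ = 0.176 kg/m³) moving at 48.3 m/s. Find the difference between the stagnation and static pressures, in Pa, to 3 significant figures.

205 Pa

The dynamic pressure equals the rise in static pressure at the stagnation point: ΔP = ½ρv².
ΔP = ½·0.176·48.3² = 205 Pa.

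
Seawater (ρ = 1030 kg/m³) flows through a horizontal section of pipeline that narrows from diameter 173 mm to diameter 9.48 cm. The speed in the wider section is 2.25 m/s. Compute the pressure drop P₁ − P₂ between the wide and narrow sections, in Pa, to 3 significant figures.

ΔP ≈ 26300 Pa

By continuity, v₂ = v₁·A₁/A₂ = 2.25·(235/70.6) = 7.49 m/s.
The pipe is horizontal, so Bernoulli reduces to P₁ + ½ρv₁² = P₂ + ½ρv₂².
P₁ − P₂ = ½·1030·(7.49² − 2.25²) = ½·1030·51.1 = 26300 Pa.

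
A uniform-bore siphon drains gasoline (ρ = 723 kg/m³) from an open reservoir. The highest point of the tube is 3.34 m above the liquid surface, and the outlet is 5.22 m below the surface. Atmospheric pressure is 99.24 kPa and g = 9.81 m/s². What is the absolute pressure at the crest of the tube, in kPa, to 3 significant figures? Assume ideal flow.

From the surface to the outlet (both open to atmosphere, surface at rest): v = √(2g·h_out) = √(2·9.81·5.22) = 10.1 m/s.
The bore is uniform, so the speed at the crest is the same v. Bernoulli surface→crest: P_atm = P_top + ½ρv² + ρg·h_top.
P_top = 99240 − ½·723·10.1² − 723·9.81·3.34 = 38500 Pa.

P_top ≈ 38.5 kPa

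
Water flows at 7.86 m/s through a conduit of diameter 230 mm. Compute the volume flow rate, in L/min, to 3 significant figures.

Q = A·v = 0.0415 m² × 7.86 m/s = 0.327 m³/s.
Converting: 0.327 m³/s × 60000 = 19600 L/min.

Q = 19600 L/min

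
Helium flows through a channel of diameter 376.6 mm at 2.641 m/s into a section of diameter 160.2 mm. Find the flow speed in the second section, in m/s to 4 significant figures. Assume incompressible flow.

14.59 m/s

The volume flow rate is constant, so v₂ = (A₁/A₂)v₁ = (1114/201.6)·2.641 = 14.59 m/s.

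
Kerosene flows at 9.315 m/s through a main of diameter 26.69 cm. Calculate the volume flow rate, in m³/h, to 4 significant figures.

Q = A·v = 0.05595 m² × 9.315 m/s = 0.5212 m³/s.
Converting: 0.5212 m³/s × 3600 = 1876 m³/h.

Q ≈ 1876 m³/h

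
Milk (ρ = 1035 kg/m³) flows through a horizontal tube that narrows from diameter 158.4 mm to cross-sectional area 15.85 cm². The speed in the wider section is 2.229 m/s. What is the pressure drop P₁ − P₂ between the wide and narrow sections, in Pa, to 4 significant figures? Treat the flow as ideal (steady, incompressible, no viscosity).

By continuity, v₂ = v₁·A₁/A₂ = 2.229·(197.1/15.85) = 27.71 m/s.
Bernoulli (h₁ = h₂): P₁ − P₂ = ½ρ(v₂² − v₁²).
P₁ − P₂ = ½·1035·(27.71² − 2.229²) = ½·1035·763.0 = 394900 Pa.

ΔP = 394900 Pa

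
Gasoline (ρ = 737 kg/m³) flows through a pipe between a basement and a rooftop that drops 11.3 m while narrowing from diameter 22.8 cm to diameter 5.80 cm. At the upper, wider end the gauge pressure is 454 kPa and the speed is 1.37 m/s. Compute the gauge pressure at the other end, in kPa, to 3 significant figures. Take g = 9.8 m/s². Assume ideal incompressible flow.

371 kPa

Continuity gives A₁v₁ = A₂v₂, so v₂ = (408 cm²)/(26.4 cm²) × 1.37 m/s = 21.2 m/s.
Applying Bernoulli between the two ends and solving for P₂: P₂ = P₁ + ½ρ(v₁² − v₂²) − ρgΔh.
P₂ = 454000 + ½·737·(1.37² − 21.2²) − 737·9.8·(−11.3) = 454000 + (-164000) − (-81600) = 371000 Pa.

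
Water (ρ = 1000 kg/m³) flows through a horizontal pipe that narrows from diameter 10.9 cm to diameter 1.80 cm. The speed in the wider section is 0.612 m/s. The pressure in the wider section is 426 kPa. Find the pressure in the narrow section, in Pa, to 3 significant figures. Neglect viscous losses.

The volume flow rate is constant, so v₂ = (A₁/A₂)v₁ = (93.3/2.54)·0.612 = 22.4 m/s.
Along the horizontal streamline, P + ½ρv² is constant.
P₂ = P₁ − ½ρ(v₂² − v₁²) = 426000 − ½·1000·(22.4² − 0.612²) = 426000 − 252000 = 174000 Pa.

174000 Pa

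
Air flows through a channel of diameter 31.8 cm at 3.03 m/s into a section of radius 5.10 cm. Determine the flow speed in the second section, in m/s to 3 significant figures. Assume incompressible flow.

By continuity, v₂ = v₁·A₁/A₂ = 3.03·(794/81.7) = 29.5 m/s.

v₂ ≈ 29.5 m/s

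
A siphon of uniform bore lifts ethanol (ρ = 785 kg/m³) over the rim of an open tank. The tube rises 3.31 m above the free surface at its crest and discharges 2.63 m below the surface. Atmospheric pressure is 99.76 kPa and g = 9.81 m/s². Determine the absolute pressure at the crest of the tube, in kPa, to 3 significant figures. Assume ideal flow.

54.0 kPa

Bernoulli surface→outlet gives ½v² = g·h_out, so v = √(2·9.81·2.63) = 7.18 m/s.
The bore is uniform, so the speed at the crest is the same v. Bernoulli surface→crest: P_atm = P_top + ½ρv² + ρg·h_top.
P_top = 99760 − ½·785·7.18² − 785·9.81·3.31 = 54000 Pa.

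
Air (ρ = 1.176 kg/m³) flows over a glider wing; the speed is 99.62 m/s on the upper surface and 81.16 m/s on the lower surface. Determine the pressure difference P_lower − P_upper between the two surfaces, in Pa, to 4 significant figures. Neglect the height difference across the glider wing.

Bernoulli (same height): P_lower − P_upper = ½ρ(v_upper² − v_lower²).
ΔP = ½·1.176·(99.62² − 81.16²) = 1962 Pa.

ΔP ≈ 1962 Pa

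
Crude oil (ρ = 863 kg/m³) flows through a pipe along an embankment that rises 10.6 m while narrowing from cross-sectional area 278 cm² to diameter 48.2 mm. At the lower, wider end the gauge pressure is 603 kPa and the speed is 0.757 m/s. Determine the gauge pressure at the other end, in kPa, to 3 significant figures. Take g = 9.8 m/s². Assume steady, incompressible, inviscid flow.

P₂ = 456 kPa

Mass conservation (A₁v₁ = A₂v₂) gives v₂ = 0.757 × 278/18.2 = 11.5 m/s.
Energy conservation along the streamline gives P₂ = P₁ − ½ρ(v₂² − v₁²) − ρg(h₂ − h₁).
P₂ = 603000 + ½·863·(0.757² − 11.5²) − 863·9.8·(+10.6) = 603000 + (-57200) − (89600) = 456000 Pa.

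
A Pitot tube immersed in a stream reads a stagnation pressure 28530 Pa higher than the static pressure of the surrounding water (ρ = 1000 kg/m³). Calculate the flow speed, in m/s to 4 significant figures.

v ≈ 7.554 m/s

At the stagnation point the flow is brought to rest, so Bernoulli gives P_stag − P_static = ½ρv².
v = √(2ΔP/ρ) = √(2·28530/1000) = 7.554 m/s.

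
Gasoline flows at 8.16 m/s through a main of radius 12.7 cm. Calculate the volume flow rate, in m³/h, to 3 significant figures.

Q ≈ 1490 m³/h

Q = A·v = 0.0507 m² × 8.16 m/s = 0.413 m³/s.
Converting: 0.413 m³/s × 3600 = 1490 m³/h.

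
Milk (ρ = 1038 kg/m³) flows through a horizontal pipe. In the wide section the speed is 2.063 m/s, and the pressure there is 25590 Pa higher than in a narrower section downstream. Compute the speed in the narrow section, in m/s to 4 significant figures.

Horizontal Bernoulli: P₁ + ½ρv₁² = P₂ + ½ρv₂², so v₂² = v₁² + 2(P₁ − P₂)/ρ.
v₂ = √(2.063² + 2·25590/1038) = √(4.256 + 49.31) = 7.319 m/s.

v₂ ≈ 7.319 m/s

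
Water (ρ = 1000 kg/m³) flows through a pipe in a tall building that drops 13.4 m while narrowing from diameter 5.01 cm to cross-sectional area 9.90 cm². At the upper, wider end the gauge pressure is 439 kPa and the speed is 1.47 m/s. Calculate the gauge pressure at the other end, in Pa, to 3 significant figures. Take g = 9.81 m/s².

P₂ ≈ 567000 Pa

By continuity, v₂ = v₁·A₁/A₂ = 1.47·(19.7/9.90) = 2.93 m/s.
Applying Bernoulli between the two ends and solving for P₂: P₂ = P₁ + ½ρ(v₁² − v₂²) − ρgΔh.
P₂ = 439000 + ½·1000·(1.47² − 2.93²) − 1000·9.81·(−13.4) = 439000 + (-3200) − (-131000) = 567000 Pa.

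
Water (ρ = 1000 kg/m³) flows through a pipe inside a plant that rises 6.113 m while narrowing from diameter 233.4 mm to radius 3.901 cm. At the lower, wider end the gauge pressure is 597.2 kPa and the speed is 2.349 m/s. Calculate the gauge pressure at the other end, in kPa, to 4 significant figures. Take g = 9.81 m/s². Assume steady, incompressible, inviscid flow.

P₂ ≈ 319.0 kPa

Mass conservation (A₁v₁ = A₂v₂) gives v₂ = 2.349 × 427.9/47.81 = 21.02 m/s.
Applying Bernoulli between the two ends and solving for P₂: P₂ = P₁ + ½ρ(v₁² − v₂²) − ρgΔh.
P₂ = 597200 + ½·1000·(2.349² − 21.02²) − 1000·9.81·(+6.113) = 597200 + (-218200) − (59970) = 319000 Pa.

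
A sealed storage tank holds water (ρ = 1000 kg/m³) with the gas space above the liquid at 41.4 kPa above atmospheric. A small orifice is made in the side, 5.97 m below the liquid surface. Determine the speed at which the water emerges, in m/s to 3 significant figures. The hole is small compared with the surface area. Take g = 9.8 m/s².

Take point 1 at the surface (v₁ ≈ 0) and point 2 at the hole (at atmospheric pressure). Bernoulli: P₁ + ρg h = P_atm + ½ρv₂².
With P₁ − P_atm = 41400 Pa, v₂ = √(2gh + 2ΔP/ρ) = √(2·9.8·5.97 + 2·41400/1000) = 14.1 m/s.

v ≈ 14.1 m/s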